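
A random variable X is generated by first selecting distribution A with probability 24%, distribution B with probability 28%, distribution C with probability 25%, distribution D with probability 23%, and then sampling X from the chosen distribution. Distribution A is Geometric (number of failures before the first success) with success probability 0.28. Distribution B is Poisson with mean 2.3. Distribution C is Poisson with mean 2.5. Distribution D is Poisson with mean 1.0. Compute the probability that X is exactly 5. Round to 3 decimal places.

0.045

Conditional on each component, P(X = 5): A: 0.0541777; B: 0.053775; C: 0.0668009; D: 0.00306566.
By total probability, P(X = 5) = 0.24·0.0541777 + 0.28·0.053775 + 0.25·0.0668009 + 0.23·0.00306566 = 0.045465.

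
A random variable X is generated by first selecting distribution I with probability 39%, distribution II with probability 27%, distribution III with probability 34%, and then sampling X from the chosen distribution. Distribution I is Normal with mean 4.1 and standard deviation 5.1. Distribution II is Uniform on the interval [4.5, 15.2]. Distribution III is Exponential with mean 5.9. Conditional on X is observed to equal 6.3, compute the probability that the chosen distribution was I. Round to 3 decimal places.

0.382

Likelihoods f(6.3 | ·): I: 0.0712742; II: 0.0934579; III: 0.0582653.
Posterior ∝ prior × likelihood. Numerator for I: 0.39·0.0712742 = 0.027797.
Normalizing constant: 0.39·0.0712742 + 0.27·0.0934579 + 0.34·0.0582653 = 0.0728408.
P(I | observation) = 0.027797 / 0.0728408 = 0.381612.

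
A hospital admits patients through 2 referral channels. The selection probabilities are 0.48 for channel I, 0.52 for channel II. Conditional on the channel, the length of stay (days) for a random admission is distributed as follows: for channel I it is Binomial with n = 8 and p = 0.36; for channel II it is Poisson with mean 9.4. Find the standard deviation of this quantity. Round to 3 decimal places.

Per component, I: μ=2.88, E[X²]=10.1376; II: μ=9.4, E[X²]=97.76.
E[X] = 0.48·2.88 + 0.52·9.4 = 6.2704.
E[X²] = 0.48·10.1376 + 0.52·97.76 = 55.7012.
Var(X) = E[X²] − (E[X])² = 55.7012 − 39.3179 = 16.3833.
SD(X) = √16.3833 = 4.04763.

4.048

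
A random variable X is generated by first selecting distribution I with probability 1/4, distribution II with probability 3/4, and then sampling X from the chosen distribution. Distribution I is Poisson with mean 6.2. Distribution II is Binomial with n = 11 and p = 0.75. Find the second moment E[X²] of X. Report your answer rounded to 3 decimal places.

63.754

For each component E[X²] = Var + (mean)², giving I: 44.64; II: 70.125.
Overall E[X²] = 0.25·44.64 + 0.75·70.125 = 63.7538.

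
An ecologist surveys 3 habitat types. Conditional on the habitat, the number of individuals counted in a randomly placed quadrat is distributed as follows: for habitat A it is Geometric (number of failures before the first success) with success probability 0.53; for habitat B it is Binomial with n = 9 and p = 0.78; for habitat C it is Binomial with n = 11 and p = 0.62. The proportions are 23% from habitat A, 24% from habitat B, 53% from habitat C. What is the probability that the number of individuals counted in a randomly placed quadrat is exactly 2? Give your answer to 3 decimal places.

0.029

Conditional on each habitat, P(X = 2): A: 0.117077; B: 0.000546324; C: 0.003493.
By total probability, P(X = 2) = 0.23·0.117077 + 0.24·0.000546324 + 0.53·0.003493 = 0.0289101.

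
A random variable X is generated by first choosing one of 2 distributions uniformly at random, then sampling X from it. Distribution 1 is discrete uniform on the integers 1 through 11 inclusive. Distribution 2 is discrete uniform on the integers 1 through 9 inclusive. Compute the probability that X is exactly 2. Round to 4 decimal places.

0.1010

Conditional on each component, P(X = 2): 1: 0.0909091; 2: 0.111111.
By total probability, P(X = 2) = 0.5·0.0909091 + 0.5·0.111111 = 0.10101.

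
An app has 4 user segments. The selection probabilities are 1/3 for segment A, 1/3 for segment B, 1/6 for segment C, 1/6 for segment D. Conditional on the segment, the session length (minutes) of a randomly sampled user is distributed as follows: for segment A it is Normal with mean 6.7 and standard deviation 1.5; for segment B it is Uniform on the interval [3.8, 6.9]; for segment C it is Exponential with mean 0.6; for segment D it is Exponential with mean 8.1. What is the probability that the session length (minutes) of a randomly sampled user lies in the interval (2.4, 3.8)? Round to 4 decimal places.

Conditional on each segment, P(2.4 < X < 3.8): A: 0.0245235; B: 0; C: 0.0165395; D: 0.118024.
By total probability, P(2.4 < X < 3.8) = 0.333333·0.0245235 + 0.333333·0 + 0.166667·0.0165395 + 0.166667·0.118024 = 0.0306018.

0.0306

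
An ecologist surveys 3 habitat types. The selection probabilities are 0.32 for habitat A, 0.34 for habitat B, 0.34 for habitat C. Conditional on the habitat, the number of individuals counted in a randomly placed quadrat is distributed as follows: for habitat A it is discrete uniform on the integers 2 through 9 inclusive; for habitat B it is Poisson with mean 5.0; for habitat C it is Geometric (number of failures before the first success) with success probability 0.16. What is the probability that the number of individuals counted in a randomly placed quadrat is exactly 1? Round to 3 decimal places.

Conditional on each habitat, P(X = 1): A: 0; B: 0.0336897; C: 0.1344.
By total probability, P(X = 1) = 0.32·0 + 0.34·0.0336897 + 0.34·0.1344 = 0.0571505.

0.057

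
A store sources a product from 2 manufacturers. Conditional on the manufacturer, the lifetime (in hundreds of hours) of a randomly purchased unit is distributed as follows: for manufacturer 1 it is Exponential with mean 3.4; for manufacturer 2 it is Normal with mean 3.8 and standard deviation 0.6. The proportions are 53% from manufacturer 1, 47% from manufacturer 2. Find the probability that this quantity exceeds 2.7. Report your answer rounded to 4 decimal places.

0.6939

Conditional on each manufacturer, P(X > 2.7): 1: 0.45198; 2: 0.966623.
By total probability, P(X > 2.7) = 0.53·0.45198 + 0.47·0.966623 = 0.693862.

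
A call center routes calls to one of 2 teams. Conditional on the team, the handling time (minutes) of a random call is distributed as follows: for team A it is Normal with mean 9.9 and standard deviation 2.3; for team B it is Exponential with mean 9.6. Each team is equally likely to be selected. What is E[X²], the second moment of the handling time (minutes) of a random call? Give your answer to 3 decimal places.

For each component E[X²] = Var + (mean)², giving A: 103.3; B: 184.32.
Overall E[X²] = 0.5·103.3 + 0.5·184.32 = 143.81.

143.810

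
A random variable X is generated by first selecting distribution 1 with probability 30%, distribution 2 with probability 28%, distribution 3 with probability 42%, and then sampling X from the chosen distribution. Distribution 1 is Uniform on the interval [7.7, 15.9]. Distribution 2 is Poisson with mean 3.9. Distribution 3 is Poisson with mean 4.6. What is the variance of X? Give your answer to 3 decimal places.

16.537

Per component, 1: μ=11.8, E[X²]=144.843; 2: μ=3.9, E[X²]=19.11; 3: μ=4.6, E[X²]=25.76.
E[X] = 0.3·11.8 + 0.28·3.9 + 0.42·4.6 = 6.564.
E[X²] = 0.3·144.843 + 0.28·19.11 + 0.42·25.76 = 59.623.
Var(X) = E[X²] − (E[X])² = 59.623 − 43.0861 = 16.5369.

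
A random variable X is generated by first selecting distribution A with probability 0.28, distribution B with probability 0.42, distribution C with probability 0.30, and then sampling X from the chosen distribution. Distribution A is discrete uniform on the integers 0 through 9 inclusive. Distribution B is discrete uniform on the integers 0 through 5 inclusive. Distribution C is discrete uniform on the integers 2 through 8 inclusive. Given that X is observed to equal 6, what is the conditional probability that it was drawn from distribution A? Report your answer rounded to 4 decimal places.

0.3952

Likelihoods P(X=6 | ·): A: 0.1; B: 0; C: 0.142857.
Posterior ∝ prior × likelihood. Numerator for A: 0.28·0.1 = 0.028.
Normalizing constant: 0.28·0.1 + 0.42·0 + 0.3·0.142857 = 0.0708571.
P(A | observation) = 0.028 / 0.0708571 = 0.395161.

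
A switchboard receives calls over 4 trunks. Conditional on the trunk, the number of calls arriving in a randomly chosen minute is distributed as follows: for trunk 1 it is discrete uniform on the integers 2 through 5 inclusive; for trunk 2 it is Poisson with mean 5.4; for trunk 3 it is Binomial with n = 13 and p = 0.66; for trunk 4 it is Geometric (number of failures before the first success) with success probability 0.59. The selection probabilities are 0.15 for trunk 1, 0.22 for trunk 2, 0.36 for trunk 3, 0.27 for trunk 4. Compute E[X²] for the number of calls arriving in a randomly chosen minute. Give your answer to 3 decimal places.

37.629

For each component E[X²] = Var + (mean)², giving 1: 13.5; 2: 34.56; 3: 76.5336; 4: 1.66073.
Overall E[X²] = 0.15·13.5 + 0.22·34.56 + 0.36·76.5336 + 0.27·1.66073 = 37.6287.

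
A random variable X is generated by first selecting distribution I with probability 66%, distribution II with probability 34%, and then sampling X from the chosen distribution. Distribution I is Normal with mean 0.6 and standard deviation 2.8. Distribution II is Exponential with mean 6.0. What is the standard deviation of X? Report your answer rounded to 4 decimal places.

Per component, I: μ=0.6, E[X²]=8.2; II: μ=6, E[X²]=72.
E[X] = 0.66·0.6 + 0.34·6 = 2.436.
E[X²] = 0.66·8.2 + 0.34·72 = 29.892.
Var(X) = E[X²] − (E[X])² = 29.892 − 5.9341 = 23.9579.
SD(X) = √23.9579 = 4.89468.

4.8947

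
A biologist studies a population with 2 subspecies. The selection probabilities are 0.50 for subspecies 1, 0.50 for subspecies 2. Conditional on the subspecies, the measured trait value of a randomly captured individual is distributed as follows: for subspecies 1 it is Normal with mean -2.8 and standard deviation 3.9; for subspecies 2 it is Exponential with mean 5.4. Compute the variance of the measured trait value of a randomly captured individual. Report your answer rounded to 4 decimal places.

38.9950

Per component, 1: μ=-2.8, E[X²]=23.05; 2: μ=5.4, E[X²]=58.32.
E[X] = 0.5·-2.8 + 0.5·5.4 = 1.3.
E[X²] = 0.5·23.05 + 0.5·58.32 = 40.685.
Var(X) = E[X²] − (E[X])² = 40.685 − 1.69 = 38.995.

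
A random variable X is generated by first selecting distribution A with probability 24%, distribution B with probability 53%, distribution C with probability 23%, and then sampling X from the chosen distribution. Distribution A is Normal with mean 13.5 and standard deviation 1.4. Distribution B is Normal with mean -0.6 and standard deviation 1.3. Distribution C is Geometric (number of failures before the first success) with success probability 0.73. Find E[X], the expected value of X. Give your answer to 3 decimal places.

3.007

Component means — A: 13.5; B: -0.6; C: 0.369863.
E[X] = 0.24·13.5 + 0.53·-0.6 + 0.23·0.369863 = 3.00707.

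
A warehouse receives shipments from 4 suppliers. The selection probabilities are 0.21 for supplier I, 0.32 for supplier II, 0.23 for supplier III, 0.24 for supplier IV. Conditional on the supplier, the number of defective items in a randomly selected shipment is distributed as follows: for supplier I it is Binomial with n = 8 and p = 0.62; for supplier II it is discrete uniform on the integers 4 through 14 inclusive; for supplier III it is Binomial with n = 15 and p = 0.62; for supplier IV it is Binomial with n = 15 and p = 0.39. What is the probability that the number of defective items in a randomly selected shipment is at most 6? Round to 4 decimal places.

0.4401

Conditional on each supplier, P(X ≤ 6): I: 0.871109; II: 0.272727; III: 0.0701875; IV: 0.640515.
By total probability, P(X ≤ 6) = 0.21·0.871109 + 0.32·0.272727 + 0.23·0.0701875 + 0.24·0.640515 = 0.440072.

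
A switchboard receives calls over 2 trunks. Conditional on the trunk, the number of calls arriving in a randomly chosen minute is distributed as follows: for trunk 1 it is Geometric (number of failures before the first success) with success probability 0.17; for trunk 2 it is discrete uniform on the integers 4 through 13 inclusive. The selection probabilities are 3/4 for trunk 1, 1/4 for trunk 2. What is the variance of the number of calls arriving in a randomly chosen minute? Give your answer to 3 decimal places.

26.056

Per component, 1: μ=4.88235, E[X²]=52.5571; 2: μ=8.5, E[X²]=80.5.
E[X] = 0.75·4.88235 + 0.25·8.5 = 5.78676.
E[X²] = 0.75·52.5571 + 0.25·80.5 = 59.5428.
Var(X) = E[X²] − (E[X])² = 59.5428 − 33.4866 = 26.0562.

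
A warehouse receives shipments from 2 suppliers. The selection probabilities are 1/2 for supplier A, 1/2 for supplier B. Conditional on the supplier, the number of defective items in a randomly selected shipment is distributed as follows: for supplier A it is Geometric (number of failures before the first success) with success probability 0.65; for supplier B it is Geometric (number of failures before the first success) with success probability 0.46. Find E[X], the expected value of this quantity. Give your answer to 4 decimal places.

0.8562

Component means — A: 0.538462; B: 1.17391.
E[X] = 0.5·0.538462 + 0.5·1.17391 = 0.856187.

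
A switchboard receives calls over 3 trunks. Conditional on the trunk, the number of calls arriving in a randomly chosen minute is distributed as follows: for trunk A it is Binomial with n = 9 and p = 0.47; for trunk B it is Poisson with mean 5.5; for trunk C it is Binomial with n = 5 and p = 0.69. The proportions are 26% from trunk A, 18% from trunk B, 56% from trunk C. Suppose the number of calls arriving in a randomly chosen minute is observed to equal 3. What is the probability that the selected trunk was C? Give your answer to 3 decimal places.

0.714

Likelihoods P(X=3 | ·): A: 0.193298; B: 0.113323; C: 0.315697.
Posterior ∝ prior × likelihood. Numerator for C: 0.56·0.315697 = 0.17679.
Normalizing constant: 0.26·0.193298 + 0.18·0.113323 + 0.56·0.315697 = 0.247446.
P(C | observation) = 0.17679 / 0.247446 = 0.71446.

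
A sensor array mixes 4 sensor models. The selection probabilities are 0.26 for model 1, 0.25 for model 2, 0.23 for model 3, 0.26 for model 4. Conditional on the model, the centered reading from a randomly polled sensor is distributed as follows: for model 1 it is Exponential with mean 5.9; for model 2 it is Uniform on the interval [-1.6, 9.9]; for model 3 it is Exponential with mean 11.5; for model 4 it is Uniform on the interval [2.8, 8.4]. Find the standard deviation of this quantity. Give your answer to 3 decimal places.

7.093

Per component, 1: μ=5.9, E[X²]=69.62; 2: μ=4.15, E[X²]=28.2433; 3: μ=11.5, E[X²]=264.5; 4: μ=5.6, E[X²]=33.9733.
E[X] = 0.26·5.9 + 0.25·4.15 + 0.23·11.5 + 0.26·5.6 = 6.6725.
E[X²] = 0.26·69.62 + 0.25·28.2433 + 0.23·264.5 + 0.26·33.9733 = 94.8301.
Var(X) = E[X²] − (E[X])² = 94.8301 − 44.5223 = 50.3078.
SD(X) = √50.3078 = 7.0928.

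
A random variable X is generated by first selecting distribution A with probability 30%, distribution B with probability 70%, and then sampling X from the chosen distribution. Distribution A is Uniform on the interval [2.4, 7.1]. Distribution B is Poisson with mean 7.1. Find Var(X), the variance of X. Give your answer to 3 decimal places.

Per component, A: μ=4.75, E[X²]=24.4033; B: μ=7.1, E[X²]=57.51.
E[X] = 0.3·4.75 + 0.7·7.1 = 6.395.
E[X²] = 0.3·24.4033 + 0.7·57.51 = 47.578.
Var(X) = E[X²] − (E[X])² = 47.578 − 40.896 = 6.68198.

6.682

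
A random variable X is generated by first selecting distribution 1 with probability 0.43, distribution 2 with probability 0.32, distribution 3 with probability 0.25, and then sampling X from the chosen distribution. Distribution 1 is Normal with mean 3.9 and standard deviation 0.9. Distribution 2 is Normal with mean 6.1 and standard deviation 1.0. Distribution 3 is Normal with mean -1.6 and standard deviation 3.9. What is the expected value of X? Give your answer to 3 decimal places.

Component means — 1: 3.9; 2: 6.1; 3: -1.6.
E[X] = 0.43·3.9 + 0.32·6.1 + 0.25·-1.6 = 3.229.

3.229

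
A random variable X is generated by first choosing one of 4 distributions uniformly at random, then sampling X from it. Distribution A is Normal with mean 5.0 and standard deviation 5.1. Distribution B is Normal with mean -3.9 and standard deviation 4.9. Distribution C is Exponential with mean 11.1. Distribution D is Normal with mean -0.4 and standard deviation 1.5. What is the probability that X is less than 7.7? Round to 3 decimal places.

Conditional on each component, P(X < 7.7): A: 0.70174; B: 0.991042; C: 0.500273; D: 1.
By total probability, P(X < 7.7) = 0.25·0.70174 + 0.25·0.991042 + 0.25·0.500273 + 0.25·1 = 0.798264.

0.798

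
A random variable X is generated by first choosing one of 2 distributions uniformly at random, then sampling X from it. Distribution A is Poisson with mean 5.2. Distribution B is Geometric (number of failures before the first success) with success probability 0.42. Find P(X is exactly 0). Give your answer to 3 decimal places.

0.213

Conditional on each component, P(X = 0): A: 0.00551656; B: 0.42.
By total probability, P(X = 0) = 0.5·0.00551656 + 0.5·0.42 = 0.212758.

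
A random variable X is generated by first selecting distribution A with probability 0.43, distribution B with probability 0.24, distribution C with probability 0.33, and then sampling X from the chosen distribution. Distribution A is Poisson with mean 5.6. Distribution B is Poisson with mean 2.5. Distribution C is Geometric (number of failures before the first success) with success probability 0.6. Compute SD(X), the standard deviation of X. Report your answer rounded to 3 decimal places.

2.844

Per component, A: μ=5.6, E[X²]=36.96; B: μ=2.5, E[X²]=8.75; C: μ=0.666667, E[X²]=1.55556.
E[X] = 0.43·5.6 + 0.24·2.5 + 0.33·0.666667 = 3.228.
E[X²] = 0.43·36.96 + 0.24·8.75 + 0.33·1.55556 = 18.5061.
Var(X) = E[X²] − (E[X])² = 18.5061 − 10.42 = 8.08615.
SD(X) = √8.08615 = 2.84362.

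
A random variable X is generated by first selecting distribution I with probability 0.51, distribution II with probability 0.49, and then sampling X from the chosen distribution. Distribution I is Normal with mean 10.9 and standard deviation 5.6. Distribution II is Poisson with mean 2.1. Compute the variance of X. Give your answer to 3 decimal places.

36.375

Per component, I: μ=10.9, E[X²]=150.17; II: μ=2.1, E[X²]=6.51.
E[X] = 0.51·10.9 + 0.49·2.1 = 6.588.
E[X²] = 0.51·150.17 + 0.49·6.51 = 79.7766.
Var(X) = E[X²] − (E[X])² = 79.7766 − 43.4017 = 36.3749.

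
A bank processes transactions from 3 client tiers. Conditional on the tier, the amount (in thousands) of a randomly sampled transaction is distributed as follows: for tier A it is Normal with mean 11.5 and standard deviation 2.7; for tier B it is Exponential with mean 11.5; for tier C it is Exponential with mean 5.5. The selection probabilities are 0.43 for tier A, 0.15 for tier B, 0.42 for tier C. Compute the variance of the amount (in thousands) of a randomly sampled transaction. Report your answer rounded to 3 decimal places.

44.447

Per component, A: μ=11.5, E[X²]=139.54; B: μ=11.5, E[X²]=264.5; C: μ=5.5, E[X²]=60.5.
E[X] = 0.43·11.5 + 0.15·11.5 + 0.42·5.5 = 8.98.
E[X²] = 0.43·139.54 + 0.15·264.5 + 0.42·60.5 = 125.087.
Var(X) = E[X²] − (E[X])² = 125.087 − 80.6404 = 44.4468.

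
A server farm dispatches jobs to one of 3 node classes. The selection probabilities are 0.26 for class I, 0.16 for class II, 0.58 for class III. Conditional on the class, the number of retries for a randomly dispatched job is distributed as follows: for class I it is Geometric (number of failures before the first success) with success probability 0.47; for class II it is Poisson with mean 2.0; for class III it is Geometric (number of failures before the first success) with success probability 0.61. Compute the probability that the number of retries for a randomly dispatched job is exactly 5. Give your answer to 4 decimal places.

Conditional on each class, P(X = 5): I: 0.0196552; II: 0.0360894; III: 0.00550368.
By total probability, P(X = 5) = 0.26·0.0196552 + 0.16·0.0360894 + 0.58·0.00550368 = 0.0140768.

0.0141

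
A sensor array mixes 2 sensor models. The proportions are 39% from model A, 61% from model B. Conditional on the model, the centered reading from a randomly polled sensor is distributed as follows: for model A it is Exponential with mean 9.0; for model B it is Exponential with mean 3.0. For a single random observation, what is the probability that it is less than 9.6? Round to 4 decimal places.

Conditional on each model, P(X < 9.6): A: 0.655846; B: 0.959238.
By total probability, P(X < 9.6) = 0.39·0.655846 + 0.61·0.959238 = 0.840915.

0.8409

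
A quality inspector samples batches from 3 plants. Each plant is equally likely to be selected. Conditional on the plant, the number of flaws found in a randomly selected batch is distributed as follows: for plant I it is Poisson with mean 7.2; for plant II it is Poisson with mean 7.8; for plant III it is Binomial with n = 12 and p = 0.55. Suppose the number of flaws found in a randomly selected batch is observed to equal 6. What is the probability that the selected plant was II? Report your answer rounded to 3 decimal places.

Likelihoods P(X=6 | ·): I: 0.144458; II: 0.128156; III: 0.212385.
Posterior ∝ prior × likelihood. Numerator for II: 0.333333·0.128156 = 0.0427186.
Normalizing constant: 0.333333·0.144458 + 0.333333·0.128156 + 0.333333·0.212385 = 0.161666.
P(II | observation) = 0.0427186 / 0.161666 = 0.264239.

0.264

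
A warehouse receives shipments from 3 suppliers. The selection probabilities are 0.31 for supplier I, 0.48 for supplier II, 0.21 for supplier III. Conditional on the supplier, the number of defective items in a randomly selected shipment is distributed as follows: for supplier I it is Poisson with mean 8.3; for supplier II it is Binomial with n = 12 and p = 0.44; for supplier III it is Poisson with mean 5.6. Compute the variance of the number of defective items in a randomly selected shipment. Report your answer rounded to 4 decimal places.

Per component, I: μ=8.3, E[X²]=77.19; II: μ=5.28, E[X²]=30.8352; III: μ=5.6, E[X²]=36.96.
E[X] = 0.31·8.3 + 0.48·5.28 + 0.21·5.6 = 6.2834.
E[X²] = 0.31·77.19 + 0.48·30.8352 + 0.21·36.96 = 46.4914.
Var(X) = E[X²] − (E[X])² = 46.4914 − 39.4811 = 7.01028.

7.0103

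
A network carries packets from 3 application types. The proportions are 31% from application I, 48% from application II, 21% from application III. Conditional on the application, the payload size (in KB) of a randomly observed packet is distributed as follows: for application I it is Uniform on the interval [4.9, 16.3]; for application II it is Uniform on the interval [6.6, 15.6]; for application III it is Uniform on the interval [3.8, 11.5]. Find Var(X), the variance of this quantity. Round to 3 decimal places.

9.438

Per component, I: μ=10.6, E[X²]=123.19; II: μ=11.1, E[X²]=129.96; III: μ=7.65, E[X²]=63.4633.
E[X] = 0.31·10.6 + 0.48·11.1 + 0.21·7.65 = 10.2205.
E[X²] = 0.31·123.19 + 0.48·129.96 + 0.21·63.4633 = 113.897.
Var(X) = E[X²] − (E[X])² = 113.897 − 104.459 = 9.43838.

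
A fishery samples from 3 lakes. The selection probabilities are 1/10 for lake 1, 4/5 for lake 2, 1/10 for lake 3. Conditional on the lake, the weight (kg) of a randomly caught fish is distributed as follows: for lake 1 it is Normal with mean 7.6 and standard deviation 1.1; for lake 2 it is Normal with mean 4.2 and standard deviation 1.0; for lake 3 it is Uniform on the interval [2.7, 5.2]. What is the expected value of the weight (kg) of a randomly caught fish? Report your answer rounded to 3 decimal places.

4.515

Component means — 1: 7.6; 2: 4.2; 3: 3.95.
E[X] = 0.1·7.6 + 0.8·4.2 + 0.1·3.95 = 4.515.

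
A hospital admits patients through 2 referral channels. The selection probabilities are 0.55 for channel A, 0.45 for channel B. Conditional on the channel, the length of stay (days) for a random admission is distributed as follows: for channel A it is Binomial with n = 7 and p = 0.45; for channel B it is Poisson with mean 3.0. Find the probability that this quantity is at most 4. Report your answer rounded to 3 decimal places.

0.833

Conditional on each channel, P(X ≤ 4): A: 0.847072; B: 0.815263.
By total probability, P(X ≤ 4) = 0.55·0.847072 + 0.45·0.815263 = 0.832758.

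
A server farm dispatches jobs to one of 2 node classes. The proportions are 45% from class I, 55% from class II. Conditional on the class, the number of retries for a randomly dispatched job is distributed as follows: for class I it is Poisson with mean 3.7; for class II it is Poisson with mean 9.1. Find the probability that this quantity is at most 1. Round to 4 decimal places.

0.0529

Conditional on each class, P(X ≤ 1): I: 0.116201; II: 0.00112782.
By total probability, P(X ≤ 1) = 0.45·0.116201 + 0.55·0.00112782 = 0.0529106.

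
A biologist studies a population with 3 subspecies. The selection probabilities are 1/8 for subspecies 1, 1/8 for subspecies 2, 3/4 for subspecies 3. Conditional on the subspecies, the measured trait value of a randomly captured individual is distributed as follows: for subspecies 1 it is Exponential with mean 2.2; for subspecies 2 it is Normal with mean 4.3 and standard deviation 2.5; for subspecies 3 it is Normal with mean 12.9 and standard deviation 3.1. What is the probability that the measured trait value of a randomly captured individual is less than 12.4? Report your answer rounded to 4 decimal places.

0.5764

Conditional on each subspecies, P(X < 12.4): 1: 0.996434; 2: 0.999402; 3: 0.435932.
By total probability, P(X < 12.4) = 0.125·0.996434 + 0.125·0.999402 + 0.75·0.435932 = 0.576429.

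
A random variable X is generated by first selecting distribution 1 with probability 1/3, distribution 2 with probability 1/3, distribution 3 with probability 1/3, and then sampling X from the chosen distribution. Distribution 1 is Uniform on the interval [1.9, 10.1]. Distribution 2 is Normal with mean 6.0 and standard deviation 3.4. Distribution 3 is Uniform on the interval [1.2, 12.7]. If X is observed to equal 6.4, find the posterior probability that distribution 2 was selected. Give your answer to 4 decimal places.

Likelihoods f(6.4 | ·): 1: 0.121951; 2: 0.116527; 3: 0.0869565.
Posterior ∝ prior × likelihood. Numerator for 2: 0.333333·0.116527 = 0.0388423.
Normalizing constant: 0.333333·0.121951 + 0.333333·0.116527 + 0.333333·0.0869565 = 0.108478.
P(2 | observation) = 0.0388423 / 0.108478 = 0.358065.

0.3581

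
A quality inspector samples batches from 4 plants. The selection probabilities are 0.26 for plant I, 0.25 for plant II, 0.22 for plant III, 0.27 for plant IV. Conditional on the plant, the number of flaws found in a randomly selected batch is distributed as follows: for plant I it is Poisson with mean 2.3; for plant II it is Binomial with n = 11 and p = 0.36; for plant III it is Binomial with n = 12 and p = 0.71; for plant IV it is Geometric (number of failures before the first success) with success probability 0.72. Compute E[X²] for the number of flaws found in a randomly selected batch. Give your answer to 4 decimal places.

23.2275

For each component E[X²] = Var + (mean)², giving I: 7.59; II: 18.216; III: 75.0612; IV: 0.691358.
Overall E[X²] = 0.26·7.59 + 0.25·18.216 + 0.22·75.0612 + 0.27·0.691358 = 23.2275.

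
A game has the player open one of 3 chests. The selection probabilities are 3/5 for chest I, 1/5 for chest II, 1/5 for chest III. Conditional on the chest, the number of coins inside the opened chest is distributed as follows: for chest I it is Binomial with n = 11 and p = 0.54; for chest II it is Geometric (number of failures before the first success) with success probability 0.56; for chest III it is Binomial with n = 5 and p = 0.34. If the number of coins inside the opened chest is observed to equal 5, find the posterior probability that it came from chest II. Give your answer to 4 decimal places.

0.0150

Likelihoods P(X=5 | ·): I: 0.200982; II: 0.00923531; III: 0.00454354.
Posterior ∝ prior × likelihood. Numerator for II: 0.2·0.00923531 = 0.00184706.
Normalizing constant: 0.6·0.200982 + 0.2·0.00923531 + 0.2·0.00454354 = 0.123345.
P(II | observation) = 0.00184706 / 0.123345 = 0.0149747.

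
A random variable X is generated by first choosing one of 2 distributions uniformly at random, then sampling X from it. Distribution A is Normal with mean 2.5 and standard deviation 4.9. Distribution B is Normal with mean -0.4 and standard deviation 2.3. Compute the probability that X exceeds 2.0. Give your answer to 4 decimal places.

0.3445

Conditional on each component, P(X > 2.0): A: 0.540638; B: 0.148363.
By total probability, P(X > 2.0) = 0.5·0.540638 + 0.5·0.148363 = 0.344501.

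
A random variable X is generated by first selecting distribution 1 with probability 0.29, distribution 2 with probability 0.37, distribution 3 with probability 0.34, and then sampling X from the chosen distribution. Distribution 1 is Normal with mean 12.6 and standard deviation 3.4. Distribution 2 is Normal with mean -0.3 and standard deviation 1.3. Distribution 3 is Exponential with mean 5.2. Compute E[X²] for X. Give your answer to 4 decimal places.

For each component E[X²] = Var + (mean)², giving 1: 170.32; 2: 1.78; 3: 54.08.
Overall E[X²] = 0.29·170.32 + 0.37·1.78 + 0.34·54.08 = 68.4386.

68.4386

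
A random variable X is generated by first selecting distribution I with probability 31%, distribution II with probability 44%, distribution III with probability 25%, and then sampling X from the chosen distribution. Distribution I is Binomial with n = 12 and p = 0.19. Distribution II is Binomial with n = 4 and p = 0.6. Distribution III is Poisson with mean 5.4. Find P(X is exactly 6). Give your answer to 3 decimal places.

Conditional on each component, P(X = 6): I: 0.0122773; II: 0; III: 0.155539.
By total probability, P(X = 6) = 0.31·0.0122773 + 0.44·0 + 0.25·0.155539 = 0.0426908.

0.043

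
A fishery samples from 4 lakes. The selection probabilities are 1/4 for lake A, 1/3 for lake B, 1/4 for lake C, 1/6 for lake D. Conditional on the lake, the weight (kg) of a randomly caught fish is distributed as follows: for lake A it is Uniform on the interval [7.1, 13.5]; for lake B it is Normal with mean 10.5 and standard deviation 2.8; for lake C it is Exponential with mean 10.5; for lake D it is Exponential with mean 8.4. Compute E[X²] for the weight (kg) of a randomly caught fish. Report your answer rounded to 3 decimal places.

For each component E[X²] = Var + (mean)², giving A: 109.503; B: 118.09; C: 220.5; D: 141.12.
Overall E[X²] = 0.25·109.503 + 0.333333·118.09 + 0.25·220.5 + 0.166667·141.12 = 145.384.

145.384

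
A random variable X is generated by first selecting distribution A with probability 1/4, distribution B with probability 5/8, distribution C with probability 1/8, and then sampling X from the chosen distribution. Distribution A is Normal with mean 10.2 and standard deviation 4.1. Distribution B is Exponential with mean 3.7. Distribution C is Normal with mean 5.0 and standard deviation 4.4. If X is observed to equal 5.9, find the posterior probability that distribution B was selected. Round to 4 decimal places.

Likelihoods f(5.9 | ·): A: 0.0561406; B: 0.0548624; C: 0.0887917.
Posterior ∝ prior × likelihood. Numerator for B: 0.625·0.0548624 = 0.034289.
Normalizing constant: 0.25·0.0561406 + 0.625·0.0548624 + 0.125·0.0887917 = 0.0594231.
P(B | observation) = 0.034289 / 0.0594231 = 0.577031.

0.5770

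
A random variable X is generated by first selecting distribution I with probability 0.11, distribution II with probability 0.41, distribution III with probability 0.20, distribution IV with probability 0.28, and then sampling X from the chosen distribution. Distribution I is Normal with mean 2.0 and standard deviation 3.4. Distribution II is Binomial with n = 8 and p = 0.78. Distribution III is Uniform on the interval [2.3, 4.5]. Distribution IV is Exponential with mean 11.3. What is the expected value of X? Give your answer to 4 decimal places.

6.6224

Component means — I: 2; II: 6.24; III: 3.4; IV: 11.3.
E[X] = 0.11·2 + 0.41·6.24 + 0.2·3.4 + 0.28·11.3 = 6.6224.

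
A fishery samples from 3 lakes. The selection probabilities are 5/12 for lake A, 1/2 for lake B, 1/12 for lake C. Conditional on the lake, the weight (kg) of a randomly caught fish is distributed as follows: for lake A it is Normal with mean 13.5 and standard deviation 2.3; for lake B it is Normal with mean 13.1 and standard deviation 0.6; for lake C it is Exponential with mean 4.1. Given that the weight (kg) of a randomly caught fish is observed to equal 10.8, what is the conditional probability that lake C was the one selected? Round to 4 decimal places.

Likelihoods f(10.8 | ·): A: 0.0870839; B: 0.000428451; C: 0.0175074.
Posterior ∝ prior × likelihood. Numerator for C: 0.0833333·0.0175074 = 0.00145895.
Normalizing constant: 0.416667·0.0870839 + 0.5·0.000428451 + 0.0833333·0.0175074 = 0.0379581.
P(C | observation) = 0.00145895 / 0.0379581 = 0.0384357.

0.0384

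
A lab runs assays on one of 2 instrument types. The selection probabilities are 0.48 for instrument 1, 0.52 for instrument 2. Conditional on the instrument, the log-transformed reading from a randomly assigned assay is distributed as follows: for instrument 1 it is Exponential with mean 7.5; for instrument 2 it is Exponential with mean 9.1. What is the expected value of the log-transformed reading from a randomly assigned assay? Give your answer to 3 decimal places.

Component means — 1: 7.5; 2: 9.1.
E[X] = 0.48·7.5 + 0.52·9.1 = 8.332.

8.332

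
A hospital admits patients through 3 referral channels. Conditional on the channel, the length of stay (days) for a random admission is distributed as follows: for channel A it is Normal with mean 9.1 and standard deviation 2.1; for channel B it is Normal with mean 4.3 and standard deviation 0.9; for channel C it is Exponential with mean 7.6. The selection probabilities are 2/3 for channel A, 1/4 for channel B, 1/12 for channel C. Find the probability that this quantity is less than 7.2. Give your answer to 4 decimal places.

Conditional on each channel, P(X < 7.2): A: 0.182796; B: 0.999364; C: 0.61224.
By total probability, P(X < 7.2) = 0.666667·0.182796 + 0.25·0.999364 + 0.0833333·0.61224 = 0.422725.

0.4227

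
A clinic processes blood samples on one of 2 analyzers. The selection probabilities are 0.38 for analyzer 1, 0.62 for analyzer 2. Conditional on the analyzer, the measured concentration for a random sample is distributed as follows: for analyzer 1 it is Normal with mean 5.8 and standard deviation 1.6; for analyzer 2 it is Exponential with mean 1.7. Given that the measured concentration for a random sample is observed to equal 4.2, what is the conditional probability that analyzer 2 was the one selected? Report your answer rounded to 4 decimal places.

Likelihoods f(4.2 | ·): 1: 0.151232; 2: 0.0497265.
Posterior ∝ prior × likelihood. Numerator for 2: 0.62·0.0497265 = 0.0308305.
Normalizing constant: 0.38·0.151232 + 0.62·0.0497265 = 0.0882985.
P(2 | observation) = 0.0308305 / 0.0882985 = 0.349162.

0.3492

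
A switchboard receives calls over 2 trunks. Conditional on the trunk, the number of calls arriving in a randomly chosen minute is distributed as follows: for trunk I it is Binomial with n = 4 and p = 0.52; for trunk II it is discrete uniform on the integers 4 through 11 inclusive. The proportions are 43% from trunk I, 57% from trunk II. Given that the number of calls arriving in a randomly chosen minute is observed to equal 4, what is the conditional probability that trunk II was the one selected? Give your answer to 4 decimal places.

0.6938

Likelihoods P(X=4 | ·): I: 0.0731162; II: 0.125.
Posterior ∝ prior × likelihood. Numerator for II: 0.57·0.125 = 0.07125.
Normalizing constant: 0.43·0.0731162 + 0.57·0.125 = 0.10269.
P(II | observation) = 0.07125 / 0.10269 = 0.693836.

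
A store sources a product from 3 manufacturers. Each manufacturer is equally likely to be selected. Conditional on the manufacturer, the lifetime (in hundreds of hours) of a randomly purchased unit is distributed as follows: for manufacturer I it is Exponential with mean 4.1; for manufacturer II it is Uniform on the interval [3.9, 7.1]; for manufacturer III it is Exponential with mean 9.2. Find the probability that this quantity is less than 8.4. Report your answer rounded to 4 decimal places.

0.8233

Conditional on each manufacturer, P(X < 8.4): I: 0.871108; II: 1; III: 0.598699.
By total probability, P(X < 8.4) = 0.333333·0.871108 + 0.333333·1 + 0.333333·0.598699 = 0.823269.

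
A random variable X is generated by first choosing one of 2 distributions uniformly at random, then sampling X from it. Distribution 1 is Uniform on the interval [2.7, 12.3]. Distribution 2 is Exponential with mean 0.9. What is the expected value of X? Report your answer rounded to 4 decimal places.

4.2000

Component means — 1: 7.5; 2: 0.9.
E[X] = 0.5·7.5 + 0.5·0.9 = 4.2.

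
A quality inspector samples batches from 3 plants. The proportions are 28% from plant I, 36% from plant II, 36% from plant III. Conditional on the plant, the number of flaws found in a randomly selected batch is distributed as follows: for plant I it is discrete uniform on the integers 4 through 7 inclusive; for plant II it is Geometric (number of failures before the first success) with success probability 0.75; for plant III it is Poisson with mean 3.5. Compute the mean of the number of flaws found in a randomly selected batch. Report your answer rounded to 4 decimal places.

Component means — I: 5.5; II: 0.333333; III: 3.5.
E[X] = 0.28·5.5 + 0.36·0.333333 + 0.36·3.5 = 2.92.

2.9200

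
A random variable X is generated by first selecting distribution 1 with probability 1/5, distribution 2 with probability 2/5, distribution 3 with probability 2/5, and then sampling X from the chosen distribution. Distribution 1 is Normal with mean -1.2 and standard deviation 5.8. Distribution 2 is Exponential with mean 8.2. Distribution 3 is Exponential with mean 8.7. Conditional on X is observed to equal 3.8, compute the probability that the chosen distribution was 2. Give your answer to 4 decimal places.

Likelihoods f(3.8 | ·): 1: 0.0474358; 2: 0.0767234; 3: 0.0742658.
Posterior ∝ prior × likelihood. Numerator for 2: 0.4·0.0767234 = 0.0306894.
Normalizing constant: 0.2·0.0474358 + 0.4·0.0767234 + 0.4·0.0742658 = 0.0698828.
P(2 | observation) = 0.0306894 / 0.0698828 = 0.439154.

0.4392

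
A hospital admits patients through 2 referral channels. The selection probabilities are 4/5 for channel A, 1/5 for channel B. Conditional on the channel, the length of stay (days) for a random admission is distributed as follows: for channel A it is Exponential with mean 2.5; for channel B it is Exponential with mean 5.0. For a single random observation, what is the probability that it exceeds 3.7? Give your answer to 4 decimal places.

0.2775

Conditional on each channel, P(X > 3.7): A: 0.227638; B: 0.477114.
By total probability, P(X > 3.7) = 0.8·0.227638 + 0.2·0.477114 = 0.277533.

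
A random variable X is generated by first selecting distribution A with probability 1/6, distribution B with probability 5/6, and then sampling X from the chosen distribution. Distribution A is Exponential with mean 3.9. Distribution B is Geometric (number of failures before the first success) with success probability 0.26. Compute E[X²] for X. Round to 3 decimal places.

20.943

For each component E[X²] = Var + (mean)², giving A: 30.42; B: 19.0473.
Overall E[X²] = 0.166667·30.42 + 0.833333·19.0473 = 20.9428.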